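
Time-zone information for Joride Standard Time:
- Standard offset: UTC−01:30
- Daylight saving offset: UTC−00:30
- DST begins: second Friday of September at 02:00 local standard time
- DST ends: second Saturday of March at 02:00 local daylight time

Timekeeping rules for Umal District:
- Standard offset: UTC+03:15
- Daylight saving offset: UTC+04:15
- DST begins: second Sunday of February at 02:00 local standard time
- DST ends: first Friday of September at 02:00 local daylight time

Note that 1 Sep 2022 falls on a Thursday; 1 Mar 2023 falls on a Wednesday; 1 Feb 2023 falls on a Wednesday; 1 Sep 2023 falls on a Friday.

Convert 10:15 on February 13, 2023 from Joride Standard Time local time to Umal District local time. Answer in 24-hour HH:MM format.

1 September 2022 is a Thursday, so the first Friday is September 2 and the second is September 9.
1 March 2023 is a Wednesday, so the first Saturday is March 4 and the second is March 11.
Daylight saving runs 9 September 2022 – 11 March 2023; February 13, 2023 is inside that window, so Joride Standard Time is at UTC−00:30.
10:15 Joride Standard Time + 0h30m = 10:45 UTC.
1 February 2023 is a Wednesday, so the first Sunday is February 5 and the second is February 12.
1 September 2023 is a Friday, so the first Friday is September 1.
At the standard offset (UTC+03:15), 10:45 UTC + 3h15m = 14:00 Umal District standard time.
Daylight saving runs 12 February – 1 September; the standard-time date in Umal District, February 13, 2023, is inside that window, so Umal District is at UTC+04:15.
10:45 UTC + 4h15m = 15:00 Umal District.

15:00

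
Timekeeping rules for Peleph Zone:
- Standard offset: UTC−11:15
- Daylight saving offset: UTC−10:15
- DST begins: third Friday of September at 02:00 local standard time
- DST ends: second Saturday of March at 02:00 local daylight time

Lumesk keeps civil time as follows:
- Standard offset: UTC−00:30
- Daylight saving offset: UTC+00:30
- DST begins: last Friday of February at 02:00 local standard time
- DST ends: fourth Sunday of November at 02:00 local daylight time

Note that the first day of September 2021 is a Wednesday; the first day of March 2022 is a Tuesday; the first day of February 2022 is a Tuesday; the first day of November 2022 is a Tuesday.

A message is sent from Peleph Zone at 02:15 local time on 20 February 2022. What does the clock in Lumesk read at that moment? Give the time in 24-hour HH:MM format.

1 September 2021 is a Wednesday, so the first Friday is September 3 and the third is September 17.
1 March 2022 is a Tuesday, so the first Saturday is March 5 and the second is March 12.
Daylight saving runs 17 September 2021 – 12 March 2022; 20 February 2022 is inside that window, so Peleph Zone is at UTC−10:15.
02:15 Peleph Zone + 10h15m = 12:30 UTC.
1 February 2022 is a Tuesday, so Fridays fall on 4, 11, 18, 25; the last is February 25.
1 November 2022 is a Tuesday, so the first Sunday is November 6 and the fourth is November 27.
At the standard offset (UTC−00:30), 12:30 UTC − 0h30m = 12:00 Lumesk standard time.
The standard-time date in Lumesk, 20 February 2022, is outside the daylight-saving period (25 February – 27 November), so Lumesk is on standard time, UTC−00:30.
12:30 UTC − 0h30m = 12:00 Lumesk.

12:00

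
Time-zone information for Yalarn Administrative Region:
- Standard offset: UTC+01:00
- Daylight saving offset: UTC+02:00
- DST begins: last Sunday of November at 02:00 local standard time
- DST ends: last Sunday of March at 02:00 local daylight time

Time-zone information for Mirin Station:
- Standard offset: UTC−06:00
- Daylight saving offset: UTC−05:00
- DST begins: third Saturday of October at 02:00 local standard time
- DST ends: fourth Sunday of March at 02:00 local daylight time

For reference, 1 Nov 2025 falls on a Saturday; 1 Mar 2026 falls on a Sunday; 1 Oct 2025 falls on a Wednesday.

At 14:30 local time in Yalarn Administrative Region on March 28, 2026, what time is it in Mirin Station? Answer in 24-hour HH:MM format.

06:30

1 November 2025 is a Saturday, so Sundays fall on 2, 9, 16, 23, 30; the last is November 30.
1 March 2026 is a Sunday, so Sundays fall on 1, 8, 15, 22, 29; the last is March 29.
Daylight saving runs 30 November 2025 – 29 March 2026; March 28, 2026 is inside that window, so Yalarn Administrative Region is at UTC+02:00.
14:30 Yalarn Administrative Region − 2h = 12:30 UTC.
1 October 2025 is a Wednesday, so the first Saturday is October 4 and the third is October 18.
1 March 2026 is a Sunday, so the first Sunday is March 1 and the fourth is March 22.
At the standard offset (UTC−06:00), 12:30 UTC − 6h = 06:30 Mirin Station standard time.
Daylight saving runs 18 October 2025 – 22 March 2026; the standard-time date in Mirin Station, March 28, 2026, is outside that window, so Mirin Station is on standard time at UTC−06:00.
12:30 UTC − 6h = 06:30 Mirin Station.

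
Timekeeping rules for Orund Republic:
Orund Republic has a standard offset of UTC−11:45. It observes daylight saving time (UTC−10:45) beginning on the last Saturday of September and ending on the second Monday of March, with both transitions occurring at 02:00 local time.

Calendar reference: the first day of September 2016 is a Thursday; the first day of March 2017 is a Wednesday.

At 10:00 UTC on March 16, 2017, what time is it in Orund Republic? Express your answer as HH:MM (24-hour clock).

1 September 2016 is a Thursday, so Saturdays fall on 3, 10, 17, 24; the last is September 24.
1 March 2017 is a Wednesday, so the first Monday is March 6 and the second is March 13.
At the standard offset (UTC−11:45), 10:00 UTC − 11h45m = 22:15 Orund Republic standard time (rolling into the previous day, 15 March 2017).
The standard-time date in Orund Republic, March 15, 2017, is outside the daylight-saving period (24 September 2016 – 13 March 2017), so Orund Republic is on standard time, UTC−11:45.
10:00 UTC − 11h45m = 22:15 local (rolling into the previous day, 15 March 2017).

22:15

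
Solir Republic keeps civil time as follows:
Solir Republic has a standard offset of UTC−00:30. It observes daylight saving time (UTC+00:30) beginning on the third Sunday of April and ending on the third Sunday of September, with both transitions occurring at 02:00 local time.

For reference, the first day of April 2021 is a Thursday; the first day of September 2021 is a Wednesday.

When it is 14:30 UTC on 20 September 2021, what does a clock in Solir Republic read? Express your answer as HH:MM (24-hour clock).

1 April 2021 is a Thursday, so the first Sunday is April 4 and the third is April 18.
1 September 2021 is a Wednesday, so the first Sunday is September 5 and the third is September 19.
At the standard offset (UTC−00:30), 14:30 UTC − 0h30m = 14:00 Solir Republic standard time.
Daylight saving runs 18 April – 19 September; the standard-time date in Solir Republic, 20 September 2021, is outside that window, so Solir Republic is on standard time at UTC−00:30.
14:30 UTC − 0h30m = 14:00 local.

14:00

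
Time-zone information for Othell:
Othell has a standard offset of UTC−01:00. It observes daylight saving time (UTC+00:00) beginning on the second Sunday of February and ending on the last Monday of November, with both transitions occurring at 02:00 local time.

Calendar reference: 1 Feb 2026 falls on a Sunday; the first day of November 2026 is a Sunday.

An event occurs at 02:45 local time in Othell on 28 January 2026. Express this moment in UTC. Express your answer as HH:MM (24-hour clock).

1 February 2026 is a Sunday, so the first Sunday is February 1 and the second is February 8.
1 November 2026 is a Sunday, so Mondays fall on 2, 9, 16, 23, 30; the last is November 30.
28 January 2026 is outside the daylight-saving period (8 February – 30 November), so Othell is on standard time, UTC−01:00.
02:45 local + 1h = 03:45 UTC.

03:45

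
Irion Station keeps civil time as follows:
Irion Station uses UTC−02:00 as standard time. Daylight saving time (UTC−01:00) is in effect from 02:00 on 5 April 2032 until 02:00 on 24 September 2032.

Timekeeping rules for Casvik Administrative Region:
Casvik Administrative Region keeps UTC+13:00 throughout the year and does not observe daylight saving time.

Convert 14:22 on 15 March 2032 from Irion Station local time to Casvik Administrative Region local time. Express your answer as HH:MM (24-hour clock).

05:22

15 March 2032 is outside the daylight-saving period (5 April – 24 September), so Irion Station is on standard time, UTC−02:00.
14:22 Irion Station + 2h = 16:22 UTC.
Casvik Administrative Region has no daylight saving, so its offset is UTC+13:00 year-round.
16:22 UTC + 13h = 05:22 Casvik Administrative Region (rolling into the next day, 16 March 2032).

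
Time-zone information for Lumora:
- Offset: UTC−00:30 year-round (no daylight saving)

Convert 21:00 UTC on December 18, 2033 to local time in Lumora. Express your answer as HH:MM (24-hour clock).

20:30

Lumora has no daylight saving, so its offset is UTC−00:30 year-round.
21:00 UTC − 0h30m = 20:30 local.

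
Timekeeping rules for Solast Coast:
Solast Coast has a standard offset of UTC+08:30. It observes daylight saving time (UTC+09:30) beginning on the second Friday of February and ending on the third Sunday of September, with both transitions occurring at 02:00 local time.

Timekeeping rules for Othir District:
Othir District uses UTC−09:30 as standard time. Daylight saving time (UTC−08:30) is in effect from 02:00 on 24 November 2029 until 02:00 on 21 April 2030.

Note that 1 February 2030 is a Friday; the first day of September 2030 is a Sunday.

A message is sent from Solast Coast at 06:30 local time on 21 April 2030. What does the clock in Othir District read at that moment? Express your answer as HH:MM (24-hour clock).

12:30

1 February 2030 is a Friday, so the first Friday is February 1 and the second is February 8.
1 September 2030 is a Sunday, so the first Sunday is September 1 and the third is September 15.
21 April 2030 lies within the daylight-saving period (8 February – 15 September), so Solast Coast is on daylight time, UTC+09:30.
06:30 Solast Coast − 9h30m = 21:00 UTC (rolling into the previous day, 20 April 2030).
At the standard offset (UTC−09:30), 21:00 UTC − 9h30m = 11:30 Othir District standard time.
The standard-time date in Othir District, 20 April 2030, lies within the daylight-saving period (24 November 2029 – 21 April 2030), so Othir District is on daylight time, UTC−08:30.
21:00 UTC − 8h30m = 12:30 Othir District.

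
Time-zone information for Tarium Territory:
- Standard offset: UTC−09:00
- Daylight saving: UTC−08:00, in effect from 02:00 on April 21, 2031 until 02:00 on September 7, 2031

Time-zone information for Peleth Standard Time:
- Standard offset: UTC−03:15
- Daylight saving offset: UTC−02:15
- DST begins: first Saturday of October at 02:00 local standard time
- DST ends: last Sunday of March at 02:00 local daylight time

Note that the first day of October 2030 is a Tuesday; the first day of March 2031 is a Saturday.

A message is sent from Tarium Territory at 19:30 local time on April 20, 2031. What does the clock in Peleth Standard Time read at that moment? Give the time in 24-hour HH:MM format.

Daylight saving runs 21 April – 7 September; April 20, 2031 is outside that window, so Tarium Territory is on standard time at UTC−09:00.
19:30 Tarium Territory + 9h = 04:30 UTC (rolling into the next day, 21 April 2031).
1 October 2030 is a Tuesday, so the first Saturday is October 5.
1 March 2031 is a Saturday, so Sundays fall on 2, 9, 16, 23, 30; the last is March 30.
At the standard offset (UTC−03:15), 04:30 UTC − 3h15m = 01:15 Peleth Standard Time standard time.
The standard-time date in Peleth Standard Time, April 21, 2031, does not fall between 5 October 2030 and 30 March 2031, so daylight saving is not in effect and Peleth Standard Time is at UTC−03:15.
04:30 UTC − 3h15m = 01:15 Peleth Standard Time.

01:15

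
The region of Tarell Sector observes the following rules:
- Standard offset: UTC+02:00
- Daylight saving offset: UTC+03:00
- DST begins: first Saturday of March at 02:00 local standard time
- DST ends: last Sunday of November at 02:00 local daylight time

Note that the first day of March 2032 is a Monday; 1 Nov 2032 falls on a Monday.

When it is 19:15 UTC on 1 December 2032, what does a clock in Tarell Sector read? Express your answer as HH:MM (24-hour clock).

21:15

1 March 2032 is a Monday, so the first Saturday is March 6.
1 November 2032 is a Monday, so Sundays fall on 7, 14, 21, 28; the last is November 28.
At the standard offset (UTC+02:00), 19:15 UTC + 2h = 21:15 Tarell Sector standard time.
The standard-time date in Tarell Sector, 1 December 2032, does not fall between 6 March and 28 November, so daylight saving is not in effect and Tarell Sector is at UTC+02:00.
19:15 UTC + 2h = 21:15 local.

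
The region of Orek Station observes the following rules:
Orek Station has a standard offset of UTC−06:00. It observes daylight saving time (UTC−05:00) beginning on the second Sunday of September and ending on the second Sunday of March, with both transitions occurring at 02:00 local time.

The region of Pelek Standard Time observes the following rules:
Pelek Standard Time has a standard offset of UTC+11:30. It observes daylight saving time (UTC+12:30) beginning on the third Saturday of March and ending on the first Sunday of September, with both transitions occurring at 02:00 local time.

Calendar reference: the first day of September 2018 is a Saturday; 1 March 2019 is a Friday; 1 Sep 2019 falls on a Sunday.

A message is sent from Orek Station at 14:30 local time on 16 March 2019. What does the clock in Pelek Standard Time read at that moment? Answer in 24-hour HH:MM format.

09:00

1 September 2018 is a Saturday, so the first Sunday is September 2 and the second is September 9.
1 March 2019 is a Friday, so the first Sunday is March 3 and the second is March 10.
Daylight saving runs 9 September 2018 – 10 March 2019; 16 March 2019 is outside that window, so Orek Station is on standard time at UTC−06:00.
14:30 Orek Station + 6h = 20:30 UTC.
1 March 2019 is a Friday, so the first Saturday is March 2 and the third is March 16.
1 September 2019 is a Sunday, so the first Sunday is September 1.
At the standard offset (UTC+11:30), 20:30 UTC + 11h30m = 08:00 Pelek Standard Time standard time (rolling into the next day, 17 March 2019).
The standard-time date in Pelek Standard Time, 17 March 2019, falls between 16 March and 1 September, so daylight saving is in effect and Pelek Standard Time is at UTC+12:30.
20:30 UTC + 12h30m = 09:00 Pelek Standard Time (rolling into the next day, 17 March 2019).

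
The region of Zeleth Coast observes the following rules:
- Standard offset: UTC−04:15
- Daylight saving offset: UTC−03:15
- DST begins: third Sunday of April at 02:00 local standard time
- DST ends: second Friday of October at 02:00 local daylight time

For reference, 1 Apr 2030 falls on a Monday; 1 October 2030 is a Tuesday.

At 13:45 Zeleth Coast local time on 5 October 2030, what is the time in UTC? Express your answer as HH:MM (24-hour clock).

17:00

1 April 2030 is a Monday, so the first Sunday is April 7 and the third is April 21.
1 October 2030 is a Tuesday, so the first Friday is October 4 and the second is October 11.
5 October 2030 falls between 21 April and 11 October, so daylight saving is in effect and Zeleth Coast is at UTC−03:15.
13:45 local + 3h15m = 17:00 UTC.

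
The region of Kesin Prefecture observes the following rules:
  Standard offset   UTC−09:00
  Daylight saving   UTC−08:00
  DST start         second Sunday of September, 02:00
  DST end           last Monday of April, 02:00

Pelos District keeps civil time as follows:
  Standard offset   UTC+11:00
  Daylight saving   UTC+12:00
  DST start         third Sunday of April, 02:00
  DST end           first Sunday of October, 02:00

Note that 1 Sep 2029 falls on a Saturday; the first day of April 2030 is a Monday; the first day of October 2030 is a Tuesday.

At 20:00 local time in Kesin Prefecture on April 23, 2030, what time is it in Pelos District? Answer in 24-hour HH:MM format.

16:00

1 September 2029 is a Saturday, so the first Sunday is September 2 and the second is September 9.
1 April 2030 is a Monday, so Mondays fall on 1, 8, 15, 22, 29; the last is April 29.
April 23, 2030 falls between 9 September 2029 and 29 April 2030, so daylight saving is in effect and Kesin Prefecture is at UTC−08:00.
20:00 Kesin Prefecture + 8h = 04:00 UTC (rolling into the next day, 24 April 2030).
1 April 2030 is a Monday, so the first Sunday is April 7 and the third is April 21.
1 October 2030 is a Tuesday, so the first Sunday is October 6.
At the standard offset (UTC+11:00), 04:00 UTC + 11h = 15:00 Pelos District standard time.
The standard-time date in Pelos District, April 24, 2030, falls between 21 April and 6 October, so daylight saving is in effect and Pelos District is at UTC+12:00.
04:00 UTC + 12h = 16:00 Pelos District.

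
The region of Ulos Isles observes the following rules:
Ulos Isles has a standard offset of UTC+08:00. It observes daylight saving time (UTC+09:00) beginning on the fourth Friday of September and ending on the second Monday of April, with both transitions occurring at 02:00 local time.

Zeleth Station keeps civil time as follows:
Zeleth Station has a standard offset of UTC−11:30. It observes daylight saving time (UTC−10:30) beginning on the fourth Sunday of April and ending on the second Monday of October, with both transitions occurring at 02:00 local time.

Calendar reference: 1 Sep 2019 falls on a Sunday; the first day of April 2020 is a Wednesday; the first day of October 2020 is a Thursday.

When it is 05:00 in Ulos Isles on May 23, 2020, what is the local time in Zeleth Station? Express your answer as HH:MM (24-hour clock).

1 September 2019 is a Sunday, so the first Friday is September 6 and the fourth is September 27.
1 April 2020 is a Wednesday, so the first Monday is April 6 and the second is April 13.
May 23, 2020 does not fall between 27 September 2019 and 13 April 2020, so daylight saving is not in effect and Ulos Isles is at UTC+08:00.
05:00 Ulos Isles − 8h = 21:00 UTC (rolling into the previous day, 22 May 2020).
1 April 2020 is a Wednesday, so the first Sunday is April 5 and the fourth is April 26.
1 October 2020 is a Thursday, so the first Monday is October 5 and the second is October 12.
At the standard offset (UTC−11:30), 21:00 UTC − 11h30m = 09:30 Zeleth Station standard time.
Daylight saving runs 26 April – 12 October; the standard-time date in Zeleth Station, May 22, 2020, is inside that window, so Zeleth Station is at UTC−10:30.
21:00 UTC − 10h30m = 10:30 Zeleth Station.

10:30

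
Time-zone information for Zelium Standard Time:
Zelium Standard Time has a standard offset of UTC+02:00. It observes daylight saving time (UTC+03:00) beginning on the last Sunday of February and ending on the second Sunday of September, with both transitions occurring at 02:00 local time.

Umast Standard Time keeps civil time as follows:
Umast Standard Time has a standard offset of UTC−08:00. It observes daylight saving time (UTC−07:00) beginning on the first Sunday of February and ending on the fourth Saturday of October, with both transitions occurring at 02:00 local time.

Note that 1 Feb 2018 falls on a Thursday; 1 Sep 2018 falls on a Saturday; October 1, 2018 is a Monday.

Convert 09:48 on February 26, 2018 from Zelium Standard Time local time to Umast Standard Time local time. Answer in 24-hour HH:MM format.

23:48

1 February 2018 is a Thursday, so Sundays fall on 4, 11, 18, 25; the last is February 25.
1 September 2018 is a Saturday, so the first Sunday is September 2 and the second is September 9.
Daylight saving runs 25 February – 9 September; February 26, 2018 is inside that window, so Zelium Standard Time is at UTC+03:00.
09:48 Zelium Standard Time − 3h = 06:48 UTC.
1 February 2018 is a Thursday, so the first Sunday is February 4.
1 October 2018 is a Monday, so the first Saturday is October 6 and the fourth is October 27.
At the standard offset (UTC−08:00), 06:48 UTC − 8h = 22:48 Umast Standard Time standard time (rolling into the previous day, 25 February 2018).
The standard-time date in Umast Standard Time, February 25, 2018, falls between 4 February and 27 October, so daylight saving is in effect and Umast Standard Time is at UTC−07:00.
06:48 UTC − 7h = 23:48 Umast Standard Time (rolling into the previous day, 25 February 2018).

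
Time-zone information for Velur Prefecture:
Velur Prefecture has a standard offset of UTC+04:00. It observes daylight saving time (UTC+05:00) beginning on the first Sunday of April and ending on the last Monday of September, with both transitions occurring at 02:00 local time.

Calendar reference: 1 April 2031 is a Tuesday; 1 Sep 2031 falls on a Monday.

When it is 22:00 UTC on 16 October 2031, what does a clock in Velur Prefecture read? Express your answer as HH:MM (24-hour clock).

02:00

1 April 2031 is a Tuesday, so the first Sunday is April 6.
1 September 2031 is a Monday, so Mondays fall on 1, 8, 15, 22, 29; the last is September 29.
At the standard offset (UTC+04:00), 22:00 UTC + 4h = 02:00 Velur Prefecture standard time (rolling into the next day, 17 October 2031).
Daylight saving runs 6 April – 29 September; the standard-time date in Velur Prefecture, 17 October 2031, is outside that window, so Velur Prefecture is on standard time at UTC+04:00.
22:00 UTC + 4h = 02:00 local (rolling into the next day, 17 October 2031).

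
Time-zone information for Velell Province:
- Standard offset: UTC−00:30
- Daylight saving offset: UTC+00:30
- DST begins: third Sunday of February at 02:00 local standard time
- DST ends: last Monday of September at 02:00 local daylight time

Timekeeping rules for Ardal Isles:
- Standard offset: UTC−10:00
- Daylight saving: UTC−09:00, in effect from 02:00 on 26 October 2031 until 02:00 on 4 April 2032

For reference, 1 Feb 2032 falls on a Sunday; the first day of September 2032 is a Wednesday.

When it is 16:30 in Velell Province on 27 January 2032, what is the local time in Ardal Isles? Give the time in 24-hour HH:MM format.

1 February 2032 is a Sunday, so the first Sunday is February 1 and the third is February 15.
1 September 2032 is a Wednesday, so Mondays fall on 6, 13, 20, 27; the last is September 27.
27 January 2032 is outside the daylight-saving period (15 February – 27 September), so Velell Province is on standard time, UTC−00:30.
16:30 Velell Province + 0h30m = 17:00 UTC.
At the standard offset (UTC−10:00), 17:00 UTC − 10h = 07:00 Ardal Isles standard time.
Daylight saving runs 26 October 2031 – 4 April 2032; the standard-time date in Ardal Isles, 27 January 2032, is inside that window, so Ardal Isles is at UTC−09:00.
17:00 UTC − 9h = 08:00 Ardal Isles.

08:00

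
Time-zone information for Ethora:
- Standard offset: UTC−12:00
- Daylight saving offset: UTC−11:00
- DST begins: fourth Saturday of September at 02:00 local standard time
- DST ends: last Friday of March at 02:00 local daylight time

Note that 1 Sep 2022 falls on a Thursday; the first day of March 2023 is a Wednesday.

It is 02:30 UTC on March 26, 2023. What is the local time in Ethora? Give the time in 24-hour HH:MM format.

15:30

1 September 2022 is a Thursday, so the first Saturday is September 3 and the fourth is September 24.
1 March 2023 is a Wednesday, so Fridays fall on 3, 10, 17, 24, 31; the last is March 31.
At the standard offset (UTC−12:00), 02:30 UTC − 12h = 14:30 Ethora standard time (rolling into the previous day, 25 March 2023).
Daylight saving runs 24 September 2022 – 31 March 2023; the standard-time date in Ethora, March 25, 2023, is inside that window, so Ethora is at UTC−11:00.
02:30 UTC − 11h = 15:30 local (rolling into the previous day, 25 March 2023).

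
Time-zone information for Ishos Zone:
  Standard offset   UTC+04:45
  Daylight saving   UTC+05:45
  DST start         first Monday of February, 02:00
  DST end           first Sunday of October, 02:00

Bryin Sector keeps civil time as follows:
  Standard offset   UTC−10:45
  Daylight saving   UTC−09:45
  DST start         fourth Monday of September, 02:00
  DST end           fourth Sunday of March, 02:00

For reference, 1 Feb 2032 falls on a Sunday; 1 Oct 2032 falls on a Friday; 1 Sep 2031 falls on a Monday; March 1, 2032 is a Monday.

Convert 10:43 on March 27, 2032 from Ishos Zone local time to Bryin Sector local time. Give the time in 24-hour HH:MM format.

1 February 2032 is a Sunday, so the first Monday is February 2.
1 October 2032 is a Friday, so the first Sunday is October 3.
March 27, 2032 lies within the daylight-saving period (2 February – 3 October), so Ishos Zone is on daylight time, UTC+05:45.
10:43 Ishos Zone − 5h45m = 04:58 UTC.
1 September 2031 is a Monday, so the first Monday is September 1 and the fourth is September 22.
1 March 2032 is a Monday, so the first Sunday is March 7 and the fourth is March 28.
At the standard offset (UTC−10:45), 04:58 UTC − 10h45m = 18:13 Bryin Sector standard time (rolling into the previous day, 26 March 2032).
Daylight saving runs 22 September 2031 – 28 March 2032; the standard-time date in Bryin Sector, March 26, 2032, is inside that window, so Bryin Sector is at UTC−09:45.
04:58 UTC − 9h45m = 19:13 Bryin Sector (rolling into the previous day, 26 March 2032).

19:13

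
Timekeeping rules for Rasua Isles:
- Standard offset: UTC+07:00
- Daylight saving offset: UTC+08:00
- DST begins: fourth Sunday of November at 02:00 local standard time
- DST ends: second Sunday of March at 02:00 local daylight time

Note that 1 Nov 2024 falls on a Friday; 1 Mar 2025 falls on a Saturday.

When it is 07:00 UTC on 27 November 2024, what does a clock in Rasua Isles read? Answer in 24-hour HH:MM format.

15:00

1 November 2024 is a Friday, so the first Sunday is November 3 and the fourth is November 24.
1 March 2025 is a Saturday, so the first Sunday is March 2 and the second is March 9.
At the standard offset (UTC+07:00), 07:00 UTC + 7h = 14:00 Rasua Isles standard time.
Daylight saving runs 24 November 2024 – 9 March 2025; the standard-time date in Rasua Isles, 27 November 2024, is inside that window, so Rasua Isles is at UTC+08:00.
07:00 UTC + 8h = 15:00 local.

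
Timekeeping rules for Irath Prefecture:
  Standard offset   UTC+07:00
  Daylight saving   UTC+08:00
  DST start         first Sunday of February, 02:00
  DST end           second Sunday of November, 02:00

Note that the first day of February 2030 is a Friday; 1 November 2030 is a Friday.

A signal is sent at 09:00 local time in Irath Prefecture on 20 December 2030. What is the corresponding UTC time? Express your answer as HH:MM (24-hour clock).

1 February 2030 is a Friday, so the first Sunday is February 3.
1 November 2030 is a Friday, so the first Sunday is November 3 and the second is November 10.
20 December 2030 does not fall between 3 February and 10 November, so daylight saving is not in effect and Irath Prefecture is at UTC+07:00.
09:00 local − 7h = 02:00 UTC.

02:00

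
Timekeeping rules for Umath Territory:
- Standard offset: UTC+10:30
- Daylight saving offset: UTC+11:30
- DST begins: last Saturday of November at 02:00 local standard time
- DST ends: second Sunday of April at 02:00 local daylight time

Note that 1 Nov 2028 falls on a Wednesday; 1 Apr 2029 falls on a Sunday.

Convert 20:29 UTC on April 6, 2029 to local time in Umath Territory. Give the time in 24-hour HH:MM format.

07:59

1 November 2028 is a Wednesday, so Saturdays fall on 4, 11, 18, 25; the last is November 25.
1 April 2029 is a Sunday, so the first Sunday is April 1 and the second is April 8.
At the standard offset (UTC+10:30), 20:29 UTC + 10h30m = 06:59 Umath Territory standard time (rolling into the next day, 7 April 2029).
The standard-time date in Umath Territory, April 7, 2029, falls between 25 November 2028 and 8 April 2029, so daylight saving is in effect and Umath Territory is at UTC+11:30.
20:29 UTC + 11h30m = 07:59 local (rolling into the next day, 7 April 2029).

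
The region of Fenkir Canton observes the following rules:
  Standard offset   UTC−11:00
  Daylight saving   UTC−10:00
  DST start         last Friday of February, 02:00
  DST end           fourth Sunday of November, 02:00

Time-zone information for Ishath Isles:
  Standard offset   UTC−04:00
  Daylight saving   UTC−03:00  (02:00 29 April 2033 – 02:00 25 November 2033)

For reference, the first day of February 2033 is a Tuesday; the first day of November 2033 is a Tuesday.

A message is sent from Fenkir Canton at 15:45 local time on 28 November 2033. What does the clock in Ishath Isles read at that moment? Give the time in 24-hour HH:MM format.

1 February 2033 is a Tuesday, so Fridays fall on 4, 11, 18, 25; the last is February 25.
1 November 2033 is a Tuesday, so the first Sunday is November 6 and the fourth is November 27.
28 November 2033 does not fall between 25 February and 27 November, so daylight saving is not in effect and Fenkir Canton is at UTC−11:00.
15:45 Fenkir Canton + 11h = 02:45 UTC (rolling into the next day, 29 November 2033).
At the standard offset (UTC−04:00), 02:45 UTC − 4h = 22:45 Ishath Isles standard time (rolling into the previous day, 28 November 2033).
The standard-time date in Ishath Isles, 28 November 2033, is outside the daylight-saving period (29 April – 25 November), so Ishath Isles is on standard time, UTC−04:00.
02:45 UTC − 4h = 22:45 Ishath Isles (rolling into the previous day, 28 November 2033).

22:45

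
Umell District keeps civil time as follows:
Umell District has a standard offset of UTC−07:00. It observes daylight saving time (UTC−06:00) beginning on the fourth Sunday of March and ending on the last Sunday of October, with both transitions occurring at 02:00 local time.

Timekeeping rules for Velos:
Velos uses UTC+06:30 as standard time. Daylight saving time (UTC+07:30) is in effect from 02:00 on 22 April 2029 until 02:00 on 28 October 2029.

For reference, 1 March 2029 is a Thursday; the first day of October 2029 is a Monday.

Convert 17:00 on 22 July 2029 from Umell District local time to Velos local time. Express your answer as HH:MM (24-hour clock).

06:30

1 March 2029 is a Thursday, so the first Sunday is March 4 and the fourth is March 25.
1 October 2029 is a Monday, so Sundays fall on 7, 14, 21, 28; the last is October 28.
22 July 2029 falls between 25 March and 28 October, so daylight saving is in effect and Umell District is at UTC−06:00.
17:00 Umell District + 6h = 23:00 UTC.
At the standard offset (UTC+06:30), 23:00 UTC + 6h30m = 05:30 Velos standard time (rolling into the next day, 23 July 2029).
The standard-time date in Velos, 23 July 2029, lies within the daylight-saving period (22 April – 28 October), so Velos is on daylight time, UTC+07:30.
23:00 UTC + 7h30m = 06:30 Velos (rolling into the next day, 23 July 2029).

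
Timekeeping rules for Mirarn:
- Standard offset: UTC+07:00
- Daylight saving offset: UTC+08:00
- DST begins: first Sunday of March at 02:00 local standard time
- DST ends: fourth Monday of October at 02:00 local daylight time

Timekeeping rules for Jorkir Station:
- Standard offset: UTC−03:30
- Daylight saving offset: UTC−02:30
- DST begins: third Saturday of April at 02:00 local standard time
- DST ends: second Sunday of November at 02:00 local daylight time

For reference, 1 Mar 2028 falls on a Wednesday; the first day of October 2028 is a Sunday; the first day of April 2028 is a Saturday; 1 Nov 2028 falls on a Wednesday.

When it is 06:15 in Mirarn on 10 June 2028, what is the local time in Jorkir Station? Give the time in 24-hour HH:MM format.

1 March 2028 is a Wednesday, so the first Sunday is March 5.
1 October 2028 is a Sunday, so the first Monday is October 2 and the fourth is October 23.
Daylight saving runs 5 March – 23 October; 10 June 2028 is inside that window, so Mirarn is at UTC+08:00.
06:15 Mirarn − 8h = 22:15 UTC (rolling into the previous day, 9 June 2028).
1 April 2028 is a Saturday, so the first Saturday is April 1 and the third is April 15.
1 November 2028 is a Wednesday, so the first Sunday is November 5 and the second is November 12.
At the standard offset (UTC−03:30), 22:15 UTC − 3h30m = 18:45 Jorkir Station standard time.
The standard-time date in Jorkir Station, 9 June 2028, falls between 15 April and 12 November, so daylight saving is in effect and Jorkir Station is at UTC−02:30.
22:15 UTC − 2h30m = 19:45 Jorkir Station.

19:45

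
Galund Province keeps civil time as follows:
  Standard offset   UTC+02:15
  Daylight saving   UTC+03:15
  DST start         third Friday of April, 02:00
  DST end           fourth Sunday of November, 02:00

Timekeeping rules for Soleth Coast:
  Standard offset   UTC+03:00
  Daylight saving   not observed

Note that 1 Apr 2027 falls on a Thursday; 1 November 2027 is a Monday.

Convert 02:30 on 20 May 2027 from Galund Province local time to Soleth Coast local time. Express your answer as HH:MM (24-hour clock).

1 April 2027 is a Thursday, so the first Friday is April 2 and the third is April 16.
1 November 2027 is a Monday, so the first Sunday is November 7 and the fourth is November 28.
Daylight saving runs 16 April – 28 November; 20 May 2027 is inside that window, so Galund Province is at UTC+03:15.
02:30 Galund Province − 3h15m = 23:15 UTC (rolling into the previous day, 19 May 2027).
Soleth Coast stays on UTC+03:00 all year.
23:15 UTC + 3h = 02:15 Soleth Coast (rolling into the next day, 20 May 2027).

02:15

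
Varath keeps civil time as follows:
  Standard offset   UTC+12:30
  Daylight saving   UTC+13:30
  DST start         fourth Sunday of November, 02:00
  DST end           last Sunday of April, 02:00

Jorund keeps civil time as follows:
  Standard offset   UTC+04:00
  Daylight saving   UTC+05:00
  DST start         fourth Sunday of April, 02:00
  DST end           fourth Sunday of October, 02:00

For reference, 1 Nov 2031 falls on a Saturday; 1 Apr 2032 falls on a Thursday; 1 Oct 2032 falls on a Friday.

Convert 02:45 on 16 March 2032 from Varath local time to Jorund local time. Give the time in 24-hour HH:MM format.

17:15

1 November 2031 is a Saturday, so the first Sunday is November 2 and the fourth is November 23.
1 April 2032 is a Thursday, so Sundays fall on 4, 11, 18, 25; the last is April 25.
16 March 2032 lies within the daylight-saving period (23 November 2031 – 25 April 2032), so Varath is on daylight time, UTC+13:30.
02:45 Varath − 13h30m = 13:15 UTC (rolling into the previous day, 15 March 2032).
1 April 2032 is a Thursday, so the first Sunday is April 4 and the fourth is April 25.
1 October 2032 is a Friday, so the first Sunday is October 3 and the fourth is October 24.
At the standard offset (UTC+04:00), 13:15 UTC + 4h = 17:15 Jorund standard time.
The standard-time date in Jorund, 15 March 2032, is outside the daylight-saving period (25 April – 24 October), so Jorund is on standard time, UTC+04:00.
13:15 UTC + 4h = 17:15 Jorund.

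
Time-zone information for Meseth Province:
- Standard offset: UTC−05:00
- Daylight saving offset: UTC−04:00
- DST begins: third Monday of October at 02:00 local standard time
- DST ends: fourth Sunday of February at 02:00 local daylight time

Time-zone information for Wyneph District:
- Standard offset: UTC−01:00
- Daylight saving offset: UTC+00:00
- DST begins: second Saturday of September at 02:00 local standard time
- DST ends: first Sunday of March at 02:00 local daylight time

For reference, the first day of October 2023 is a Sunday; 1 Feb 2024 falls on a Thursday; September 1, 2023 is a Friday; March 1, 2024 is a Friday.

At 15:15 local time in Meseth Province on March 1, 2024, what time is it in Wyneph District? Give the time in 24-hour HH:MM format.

20:15

1 October 2023 is a Sunday, so the first Monday is October 2 and the third is October 16.
1 February 2024 is a Thursday, so the first Sunday is February 4 and the fourth is February 25.
March 1, 2024 is outside the daylight-saving period (16 October 2023 – 25 February 2024), so Meseth Province is on standard time, UTC−05:00.
15:15 Meseth Province + 5h = 20:15 UTC.
1 September 2023 is a Friday, so the first Saturday is September 2 and the second is September 9.
1 March 2024 is a Friday, so the first Sunday is March 3.
At the standard offset (UTC−01:00), 20:15 UTC − 1h = 19:15 Wyneph District standard time.
Daylight saving runs 9 September 2023 – 3 March 2024; the standard-time date in Wyneph District, March 1, 2024, is inside that window, so Wyneph District is at UTC+00:00.
20:15 UTC + 0h = 20:15 Wyneph District.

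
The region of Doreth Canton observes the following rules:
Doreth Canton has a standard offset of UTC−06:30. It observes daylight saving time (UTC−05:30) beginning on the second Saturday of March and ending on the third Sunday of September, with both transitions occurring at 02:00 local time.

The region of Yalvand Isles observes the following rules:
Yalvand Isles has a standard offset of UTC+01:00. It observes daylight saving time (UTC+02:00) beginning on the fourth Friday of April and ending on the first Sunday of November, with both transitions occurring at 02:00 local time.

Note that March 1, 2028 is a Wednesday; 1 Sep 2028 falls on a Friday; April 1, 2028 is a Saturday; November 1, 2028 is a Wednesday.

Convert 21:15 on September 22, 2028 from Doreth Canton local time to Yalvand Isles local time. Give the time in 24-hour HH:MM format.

05:45

1 March 2028 is a Wednesday, so the first Saturday is March 4 and the second is March 11.
1 September 2028 is a Friday, so the first Sunday is September 3 and the third is September 17.
September 22, 2028 is outside the daylight-saving period (11 March – 17 September), so Doreth Canton is on standard time, UTC−06:30.
21:15 Doreth Canton + 6h30m = 03:45 UTC (rolling into the next day, 23 September 2028).
1 April 2028 is a Saturday, so the first Friday is April 7 and the fourth is April 28.
1 November 2028 is a Wednesday, so the first Sunday is November 5.
At the standard offset (UTC+01:00), 03:45 UTC + 1h = 04:45 Yalvand Isles standard time.
The standard-time date in Yalvand Isles, September 23, 2028, lies within the daylight-saving period (28 April – 5 November), so Yalvand Isles is on daylight time, UTC+02:00.
03:45 UTC + 2h = 05:45 Yalvand Isles.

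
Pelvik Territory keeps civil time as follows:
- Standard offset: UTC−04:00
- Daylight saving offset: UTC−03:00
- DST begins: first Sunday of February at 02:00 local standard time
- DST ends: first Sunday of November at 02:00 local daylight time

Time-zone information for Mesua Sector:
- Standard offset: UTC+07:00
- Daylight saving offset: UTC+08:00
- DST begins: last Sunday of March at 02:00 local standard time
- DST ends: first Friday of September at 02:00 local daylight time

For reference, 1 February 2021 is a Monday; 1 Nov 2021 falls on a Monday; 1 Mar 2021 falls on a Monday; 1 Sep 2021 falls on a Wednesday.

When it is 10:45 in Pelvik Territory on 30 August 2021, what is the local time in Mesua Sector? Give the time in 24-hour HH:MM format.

1 February 2021 is a Monday, so the first Sunday is February 7.
1 November 2021 is a Monday, so the first Sunday is November 7.
30 August 2021 falls between 7 February and 7 November, so daylight saving is in effect and Pelvik Territory is at UTC−03:00.
10:45 Pelvik Territory + 3h = 13:45 UTC.
1 March 2021 is a Monday, so Sundays fall on 7, 14, 21, 28; the last is March 28.
1 September 2021 is a Wednesday, so the first Friday is September 3.
At the standard offset (UTC+07:00), 13:45 UTC + 7h = 20:45 Mesua Sector standard time.
The standard-time date in Mesua Sector, 30 August 2021, falls between 28 March and 3 September, so daylight saving is in effect and Mesua Sector is at UTC+08:00.
13:45 UTC + 8h = 21:45 Mesua Sector.

21:45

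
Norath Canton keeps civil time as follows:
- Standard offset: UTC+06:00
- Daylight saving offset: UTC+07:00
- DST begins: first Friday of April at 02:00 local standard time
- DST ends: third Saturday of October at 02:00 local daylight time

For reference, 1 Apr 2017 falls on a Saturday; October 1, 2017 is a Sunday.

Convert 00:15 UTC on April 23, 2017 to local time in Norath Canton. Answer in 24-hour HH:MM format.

1 April 2017 is a Saturday, so the first Friday is April 7.
1 October 2017 is a Sunday, so the first Saturday is October 7 and the third is October 21.
At the standard offset (UTC+06:00), 00:15 UTC + 6h = 06:15 Norath Canton standard time.
The standard-time date in Norath Canton, April 23, 2017, falls between 7 April and 21 October, so daylight saving is in effect and Norath Canton is at UTC+07:00.
00:15 UTC + 7h = 07:15 local.

07:15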